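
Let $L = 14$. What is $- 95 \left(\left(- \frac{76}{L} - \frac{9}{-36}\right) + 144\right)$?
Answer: $- \frac{369265}{28} \approx -13188.0$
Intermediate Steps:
$- 95 \left(\left(- \frac{76}{L} - \frac{9}{-36}\right) + 144\right) = - 95 \left(\left(- \frac{76}{14} - \frac{9}{-36}\right) + 144\right) = - 95 \left(\left(\left(-76\right) \frac{1}{14} - - \frac{1}{4}\right) + 144\right) = - 95 \left(\left(- \frac{38}{7} + \frac{1}{4}\right) + 144\right) = - 95 \left(- \frac{145}{28} + 144\right) = \left(-95\right) \frac{3887}{28} = - \frac{369265}{28}$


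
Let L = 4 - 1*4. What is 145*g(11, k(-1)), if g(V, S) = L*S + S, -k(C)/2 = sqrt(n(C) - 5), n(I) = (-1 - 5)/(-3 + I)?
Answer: -145*I*sqrt(14) ≈ -542.54*I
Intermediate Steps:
L = 0 (L = 4 - 4 = 0)
n(I) = -6/(-3 + I)
k(C) = -2*sqrt(-5 - 6/(-3 + C)) (k(C) = -2*sqrt(-6/(-3 + C) - 5) = -2*sqrt(-5 - 6/(-3 + C)))
g(V, S) = S (g(V, S) = 0*S + S = 0 + S = S)
145*g(11, k(-1)) = 145*(-2*I*sqrt(14)*sqrt(-1/(-3 - 1))) = 145*(-2*I*sqrt(14)*sqrt(-1/(-4))) = 145*(-2*I*sqrt(14)/2) = 145*(-I*sqrt(14)) = -145*I*sqrt(14)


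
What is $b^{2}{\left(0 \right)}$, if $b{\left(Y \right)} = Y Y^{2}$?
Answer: $0$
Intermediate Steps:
$b{\left(Y \right)} = Y^{3}$
$b^{2}{\left(0 \right)} = \left(0^{3}\right)^{2} = 0^{2} = 0$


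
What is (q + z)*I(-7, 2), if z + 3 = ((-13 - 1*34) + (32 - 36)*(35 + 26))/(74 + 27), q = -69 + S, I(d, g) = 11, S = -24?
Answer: -109857/101 ≈ -1087.7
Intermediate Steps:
q = -93 (q = -69 - 24 = -93)
z = -594/101 (z = -3 + ((-13 - 1*34) + (32 - 36)*(35 + 26))/(74 + 27) = -3 + ((-13 - 34) - 4*61)/101 = -3 + (-47 - 244)*(1/101) = -3 - 291*1/101 = -3 - 291/101 = -594/101 ≈ -5.8812)
(q + z)*I(-7, 2) = (-93 - 594/101)*11 = -9987/101*11 = -109857/101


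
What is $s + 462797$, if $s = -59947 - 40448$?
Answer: $362402$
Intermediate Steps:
$s = -100395$
$s + 462797 = -100395 + 462797 = 362402$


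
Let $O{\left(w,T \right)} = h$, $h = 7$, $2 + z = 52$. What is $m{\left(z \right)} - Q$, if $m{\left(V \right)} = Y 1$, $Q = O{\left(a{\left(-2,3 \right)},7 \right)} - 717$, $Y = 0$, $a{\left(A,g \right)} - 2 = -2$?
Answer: $710$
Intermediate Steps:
$z = 50$ ($z = -2 + 52 = 50$)
$a{\left(A,g \right)} = 0$ ($a{\left(A,g \right)} = 2 - 2 = 0$)
$O{\left(w,T \right)} = 7$
$Q = -710$ ($Q = 7 - 717 = -710$)
$m{\left(V \right)} = 0$ ($m{\left(V \right)} = 0 \cdot 1 = 0$)
$m{\left(z \right)} - Q = 0 - -710 = 0 + 710 = 710$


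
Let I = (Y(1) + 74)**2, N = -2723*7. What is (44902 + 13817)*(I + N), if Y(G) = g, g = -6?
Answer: -847726203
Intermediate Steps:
N = -19061
Y(G) = -6
I = 4624 (I = (-6 + 74)**2 = 68**2 = 4624)
(44902 + 13817)*(I + N) = (44902 + 13817)*(4624 - 19061) = 58719*(-14437) = -847726203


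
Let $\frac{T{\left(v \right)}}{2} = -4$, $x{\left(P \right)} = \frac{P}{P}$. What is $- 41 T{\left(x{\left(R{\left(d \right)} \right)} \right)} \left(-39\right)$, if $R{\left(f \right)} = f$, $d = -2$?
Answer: $-12792$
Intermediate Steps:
$x{\left(P \right)} = 1$
$T{\left(v \right)} = -8$ ($T{\left(v \right)} = 2 \left(-4\right) = -8$)
$- 41 T{\left(x{\left(R{\left(d \right)} \right)} \right)} \left(-39\right) = \left(-41\right) \left(-8\right) \left(-39\right) = 328 \left(-39\right) = -12792$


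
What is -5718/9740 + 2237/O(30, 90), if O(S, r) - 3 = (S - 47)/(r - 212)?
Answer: 1327996183/1865210 ≈ 711.98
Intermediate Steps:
O(S, r) = 3 + (-47 + S)/(-212 + r) (O(S, r) = 3 + (S - 47)/(r - 212) = 3 + (-47 + S)/(-212 + r))
-5718/9740 + 2237/O(30, 90) = -5718/9740 + 2237/(((-683 + 30 + 3*90)/(-212 + 90))) = -5718*1/9740 + 2237/(((-683 + 30 + 270)/(-122))) = -2859/4870 + 2237/((-1/122*(-383))) = -2859/4870 + 2237/(383/122) = -2859/4870 + 2237*(122/383) = -2859/4870 + 272914/383 = 1327996183/1865210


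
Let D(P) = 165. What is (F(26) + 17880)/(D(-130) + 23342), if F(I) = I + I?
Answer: 17932/23507 ≈ 0.76284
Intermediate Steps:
F(I) = 2*I
(F(26) + 17880)/(D(-130) + 23342) = (2*26 + 17880)/(165 + 23342) = (52 + 17880)/23507 = 17932*(1/23507) = 17932/23507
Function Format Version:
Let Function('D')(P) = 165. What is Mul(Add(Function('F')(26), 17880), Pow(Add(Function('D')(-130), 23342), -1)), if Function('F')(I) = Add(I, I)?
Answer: Rational(17932, 23507) ≈ 0.76284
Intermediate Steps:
Function('F')(I) = Mul(2, I)
Mul(Add(Function('F')(26), 17880), Pow(Add(Function('D')(-130), 23342), -1)) = Mul(Add(Mul(2, 26), 17880), Pow(Add(165, 23342), -1)) = Mul(Add(52, 17880), Pow(23507, -1)) = Mul(17932, Rational(1, 23507)) = Rational(17932, 23507)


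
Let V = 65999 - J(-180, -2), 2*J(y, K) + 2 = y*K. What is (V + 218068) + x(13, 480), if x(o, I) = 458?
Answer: 284346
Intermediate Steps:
J(y, K) = -1 + K*y/2 (J(y, K) = -1 + (y*K)/2 = -1 + (K*y)/2 = -1 + K*y/2)
V = 65820 (V = 65999 - (-1 + (½)*(-2)*(-180)) = 65999 - (-1 + 180) = 65999 - 1*179 = 65999 - 179 = 65820)
(V + 218068) + x(13, 480) = (65820 + 218068) + 458 = 283888 + 458 = 284346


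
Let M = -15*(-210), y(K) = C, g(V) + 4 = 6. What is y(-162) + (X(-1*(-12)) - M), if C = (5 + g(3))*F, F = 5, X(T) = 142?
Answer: -2973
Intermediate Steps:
g(V) = 2 (g(V) = -4 + 6 = 2)
C = 35 (C = (5 + 2)*5 = 7*5 = 35)
y(K) = 35
M = 3150
y(-162) + (X(-1*(-12)) - M) = 35 + (142 - 1*3150) = 35 + (142 - 3150) = 35 - 3008 = -2973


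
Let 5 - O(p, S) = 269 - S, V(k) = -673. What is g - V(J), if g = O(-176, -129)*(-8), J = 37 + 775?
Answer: 3817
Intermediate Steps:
J = 812
O(p, S) = -264 + S (O(p, S) = 5 - (269 - S) = 5 + (-269 + S) = -264 + S)
g = 3144 (g = (-264 - 129)*(-8) = -393*(-8) = 3144)
g - V(J) = 3144 - 1*(-673) = 3144 + 673 = 3817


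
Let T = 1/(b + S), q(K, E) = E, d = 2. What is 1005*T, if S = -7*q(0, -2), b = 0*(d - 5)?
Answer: 1005/14 ≈ 71.786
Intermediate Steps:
b = 0 (b = 0*(2 - 5) = 0*(-3) = 0)
S = 14 (S = -7*(-2) = 14)
T = 1/14 (T = 1/(0 + 14) = 1/14 ≈ 0.071429)
1005*T = 1005*(1/14) = 1005/14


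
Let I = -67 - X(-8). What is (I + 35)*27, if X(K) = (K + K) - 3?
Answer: -351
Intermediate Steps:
X(K) = -3 + 2*K (X(K) = 2*K - 3 = -3 + 2*K)
I = -48 (I = -67 - (-3 + 2*(-8)) = -67 - (-3 - 16) = -67 - 1*(-19) = -67 + 19 = -48)
(I + 35)*27 = (-48 + 35)*27 = -13*27 = -351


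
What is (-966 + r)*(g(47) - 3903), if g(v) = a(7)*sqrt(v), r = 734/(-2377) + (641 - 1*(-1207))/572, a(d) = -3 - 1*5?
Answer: 116153568822/30901 + 238080592*sqrt(47)/30901 ≈ 3.8117e+6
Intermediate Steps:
a(d) = -8 (a(d) = -3 - 5 = -8)
r = 90292/30901 (r = 734*(-1/2377) + (641 + 1207)*(1/572) = -734/2377 + 1848*(1/572) = -734/2377 + 42/13 = 90292/30901 ≈ 2.9220)
g(v) = -8*sqrt(v)
(-966 + r)*(g(47) - 3903) = (-966 + 90292/30901)*(-8*sqrt(47) - 3903) = -29760074*(-3903 - 8*sqrt(47))/30901 = 116153568822/30901 + 238080592*sqrt(47)/30901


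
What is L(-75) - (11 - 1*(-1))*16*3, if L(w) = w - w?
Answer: -576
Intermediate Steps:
L(w) = 0
L(-75) - (11 - 1*(-1))*16*3 = 0 - (11 - 1*(-1))*16*3 = 0 - (11 + 1)*16*3 = 0 - 12*16*3 = 0 - 192*3 = 0 - 1*576 = 0 - 576 = -576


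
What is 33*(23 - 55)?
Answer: -1056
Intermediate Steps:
33*(23 - 55) = 33*(-32) = -1056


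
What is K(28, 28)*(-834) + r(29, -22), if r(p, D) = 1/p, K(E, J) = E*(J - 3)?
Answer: -16930199/29 ≈ -5.8380e+5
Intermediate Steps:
K(E, J) = E*(-3 + J)
K(28, 28)*(-834) + r(29, -22) = (28*(-3 + 28))*(-834) + 1/29 = (28*25)*(-834) + 1/29 = 700*(-834) + 1/29 = -583800 + 1/29 = -16930199/29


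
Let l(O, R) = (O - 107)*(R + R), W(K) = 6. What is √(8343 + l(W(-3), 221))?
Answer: I*√36299 ≈ 190.52*I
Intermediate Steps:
l(O, R) = 2*R*(-107 + O) (l(O, R) = (-107 + O)*(2*R) = 2*R*(-107 + O))
√(8343 + l(W(-3), 221)) = √(8343 + 2*221*(-107 + 6)) = √(8343 + 2*221*(-101)) = √(8343 - 44642) = √(-36299) = I*√36299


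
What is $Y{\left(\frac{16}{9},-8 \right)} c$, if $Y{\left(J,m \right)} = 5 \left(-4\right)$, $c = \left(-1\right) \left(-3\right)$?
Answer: $-60$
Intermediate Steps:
$c = 3$
$Y{\left(J,m \right)} = -20$
$Y{\left(\frac{16}{9},-8 \right)} c = \left(-20\right) 3 = -60$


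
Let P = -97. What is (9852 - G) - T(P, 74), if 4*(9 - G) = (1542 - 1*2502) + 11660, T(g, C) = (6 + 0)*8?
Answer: 12470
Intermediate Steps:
T(g, C) = 48 (T(g, C) = 6*8 = 48)
G = -2666 (G = 9 - ((1542 - 1*2502) + 11660)/4 = 9 - ((1542 - 2502) + 11660)/4 = 9 - (-960 + 11660)/4 = 9 - ¼*10700 = 9 - 2675 = -2666)
(9852 - G) - T(P, 74) = (9852 - 1*(-2666)) - 1*48 = (9852 + 2666) - 48 = 12518 - 48 = 12470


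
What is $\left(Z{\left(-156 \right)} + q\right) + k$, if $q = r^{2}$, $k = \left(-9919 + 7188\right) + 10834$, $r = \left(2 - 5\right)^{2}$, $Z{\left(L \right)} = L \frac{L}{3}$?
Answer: $16296$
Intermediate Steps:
$Z{\left(L \right)} = \frac{L^{2}}{3}$ ($Z{\left(L \right)} = L L \frac{1}{3} = L \frac{L}{3} = \frac{L^{2}}{3}$)
$r = 9$ ($r = \left(-3\right)^{2} = 9$)
$k = 8103$ ($k = -2731 + 10834 = 8103$)
$q = 81$ ($q = 9^{2} = 81$)
$\left(Z{\left(-156 \right)} + q\right) + k = \left(\frac{\left(-156\right)^{2}}{3} + 81\right) + 8103 = \left(\frac{1}{3} \cdot 24336 + 81\right) + 8103 = \left(8112 + 81\right) + 8103 = 8193 + 8103 = 16296$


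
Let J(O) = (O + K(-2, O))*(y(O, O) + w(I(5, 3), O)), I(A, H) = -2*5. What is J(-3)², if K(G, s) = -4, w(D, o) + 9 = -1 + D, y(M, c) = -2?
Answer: 23716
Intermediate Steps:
I(A, H) = -10
w(D, o) = -10 + D (w(D, o) = -9 + (-1 + D) = -10 + D)
J(O) = 88 - 22*O (J(O) = (O - 4)*(-2 + (-10 - 10)) = (-4 + O)*(-2 - 20) = (-4 + O)*(-22) = 88 - 22*O)
J(-3)² = (88 - 22*(-3))² = (88 + 66)² = 154² = 23716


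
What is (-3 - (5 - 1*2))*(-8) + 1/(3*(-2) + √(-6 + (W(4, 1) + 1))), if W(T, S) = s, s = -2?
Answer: 2058/43 - I*√7/43 ≈ 47.86 - 0.061529*I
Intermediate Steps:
W(T, S) = -2
(-3 - (5 - 1*2))*(-8) + 1/(3*(-2) + √(-6 + (W(4, 1) + 1))) = (-3 - (5 - 1*2))*(-8) + 1/(3*(-2) + √(-6 + (-2 + 1))) = (-3 - (5 - 2))*(-8) + 1/(-6 + √(-6 - 1)) = (-3 - 1*3)*(-8) + 1/(-6 + √(-7)) = (-3 - 3)*(-8) + 1/(-6 + I*√7) = -6*(-8) + 1/(-6 + I*√7) = 48 + 1/(-6 + I*√7)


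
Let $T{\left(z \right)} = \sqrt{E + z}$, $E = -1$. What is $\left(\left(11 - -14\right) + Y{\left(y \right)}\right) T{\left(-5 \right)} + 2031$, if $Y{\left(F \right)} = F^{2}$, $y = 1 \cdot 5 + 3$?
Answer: $2031 + 89 i \sqrt{6} \approx 2031.0 + 218.0 i$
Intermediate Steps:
$y = 8$ ($y = 5 + 3 = 8$)
$T{\left(z \right)} = \sqrt{-1 + z}$
$\left(\left(11 - -14\right) + Y{\left(y \right)}\right) T{\left(-5 \right)} + 2031 = \left(\left(11 - -14\right) + 8^{2}\right) \sqrt{-1 - 5} + 2031 = \left(\left(11 + 14\right) + 64\right) \sqrt{-6} + 2031 = \left(25 + 64\right) i \sqrt{6} + 2031 = 89 i \sqrt{6} + 2031 = 2031 + 89 i \sqrt{6}$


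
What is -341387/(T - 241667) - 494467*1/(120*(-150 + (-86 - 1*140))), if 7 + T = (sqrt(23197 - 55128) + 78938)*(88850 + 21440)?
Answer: 260253088131310523173603/23748119397739538735680 + 18825786115*I*sqrt(31931)/37895935209158838408 ≈ 10.959 + 8.877e-8*I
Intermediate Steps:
T = 8706072013 + 110290*I*sqrt(31931) (T = -7 + (sqrt(23197 - 55128) + 78938)*(88850 + 21440) = -7 + (sqrt(-31931) + 78938)*110290 = -7 + (I*sqrt(31931) + 78938)*110290 = -7 + (78938 + I*sqrt(31931))*110290 = -7 + (8706072020 + 110290*I*sqrt(31931)) = 8706072013 + 110290*I*sqrt(31931) ≈ 8.7061e+9 + 1.9708e+7*I)
-341387/(T - 241667) - 494467*1/(120*(-150 + (-86 - 1*140))) = -341387/((8706072013 + 110290*I*sqrt(31931)) - 241667) - 494467*1/(120*(-150 + (-86 - 1*140))) = -341387/(8705830346 + 110290*I*sqrt(31931)) - 494467*1/(120*(-150 + (-86 - 140))) = -341387/(8705830346 + 110290*I*sqrt(31931)) - 494467*1/(120*(-150 - 226)) = -341387/(8705830346 + 110290*I*sqrt(31931)) - 494467/((-376*120)) = -341387/(8705830346 + 110290*I*sqrt(31931)) - 494467/(-45120) = -341387/(8705830346 + 110290*I*sqrt(31931)) - 494467*(-1/45120) = -341387/(8705830346 + 110290*I*sqrt(31931)) + 494467/45120 = 494467/45120 - 341387/(8705830346 + 110290*I*sqrt(31931))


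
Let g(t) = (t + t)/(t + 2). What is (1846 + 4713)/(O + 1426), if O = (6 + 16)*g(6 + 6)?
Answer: 45913/10246 ≈ 4.4811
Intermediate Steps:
g(t) = 2*t/(2 + t) (g(t) = (2*t)/(2 + t) = 2*t/(2 + t))
O = 264/7 (O = (6 + 16)*(2*(6 + 6)/(2 + (6 + 6))) = 22*(2*12/(2 + 12)) = 22*(2*12/14) = 22*(2*12*(1/14)) = 22*(12/7) = 264/7 ≈ 37.714)
(1846 + 4713)/(O + 1426) = (1846 + 4713)/(264/7 + 1426) = 6559/(10246/7) = 6559*(7/10246) = 45913/10246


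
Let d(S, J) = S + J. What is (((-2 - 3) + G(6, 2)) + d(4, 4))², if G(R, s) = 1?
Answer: 16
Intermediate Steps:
d(S, J) = J + S
(((-2 - 3) + G(6, 2)) + d(4, 4))² = (((-2 - 3) + 1) + (4 + 4))² = ((-5 + 1) + 8)² = (-4 + 8)² = 4² = 16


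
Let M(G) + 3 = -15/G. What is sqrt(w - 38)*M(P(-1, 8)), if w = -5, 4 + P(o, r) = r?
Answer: -27*I*sqrt(43)/4 ≈ -44.263*I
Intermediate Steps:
P(o, r) = -4 + r
M(G) = -3 - 15/G
sqrt(w - 38)*M(P(-1, 8)) = sqrt(-5 - 38)*(-3 - 15/(-4 + 8)) = sqrt(-43)*(-3 - 15/4) = (I*sqrt(43))*(-3 - 15*1/4) = (I*sqrt(43))*(-3 - 15/4) = (I*sqrt(43))*(-27/4) = -27*I*sqrt(43)/4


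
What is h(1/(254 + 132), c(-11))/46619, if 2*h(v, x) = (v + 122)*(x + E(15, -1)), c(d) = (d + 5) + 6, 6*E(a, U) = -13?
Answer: -612209/215939208 ≈ -0.0028351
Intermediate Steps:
E(a, U) = -13/6 (E(a, U) = (⅙)*(-13) = -13/6)
c(d) = 11 + d (c(d) = (5 + d) + 6 = 11 + d)
h(v, x) = (122 + v)*(-13/6 + x)/2 (h(v, x) = ((v + 122)*(x - 13/6))/2 = ((122 + v)*(-13/6 + x))/2 = (122 + v)*(-13/6 + x)/2)
h(1/(254 + 132), c(-11))/46619 = (-793/6 + 61*(11 - 11) - 13/(12*(254 + 132)) + (11 - 11)/(2*(254 + 132)))/46619 = (-793/6 + 61*0 - 13/12/386 + (½)*0/386)*(1/46619) = (-793/6 + 0 - 13/12*1/386 + (½)*(1/386)*0)*(1/46619) = (-793/6 + 0 - 13/4632 + 0)*(1/46619) = -612209/4632*1/46619 = -612209/215939208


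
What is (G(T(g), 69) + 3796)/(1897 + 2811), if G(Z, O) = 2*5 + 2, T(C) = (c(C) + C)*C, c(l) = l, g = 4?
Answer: 952/1177 ≈ 0.80884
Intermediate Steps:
T(C) = 2*C² (T(C) = (C + C)*C = (2*C)*C = 2*C²)
G(Z, O) = 12 (G(Z, O) = 10 + 2 = 12)
(G(T(g), 69) + 3796)/(1897 + 2811) = (12 + 3796)/(1897 + 2811) = 3808/4708 = 3808*(1/4708) = 952/1177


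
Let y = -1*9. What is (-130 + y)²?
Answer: 19321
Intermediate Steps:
y = -9
(-130 + y)² = (-130 - 9)² = (-139)² = 19321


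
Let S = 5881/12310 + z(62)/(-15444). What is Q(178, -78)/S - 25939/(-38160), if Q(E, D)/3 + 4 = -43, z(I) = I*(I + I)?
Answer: 255756879093581/36377126640 ≈ 7030.7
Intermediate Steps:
z(I) = 2*I² (z(I) = I*(2*I) = 2*I²)
Q(E, D) = -141 (Q(E, D) = -12 + 3*(-43) = -12 - 129 = -141)
S = -953279/47528910 (S = 5881/12310 + (2*62²)/(-15444) = 5881*(1/12310) + (2*3844)*(-1/15444) = 5881/12310 + 7688*(-1/15444) = 5881/12310 - 1922/3861 = -953279/47528910 ≈ -0.020057)
Q(178, -78)/S - 25939/(-38160) = -141/(-953279/47528910) - 25939/(-38160) = -141*(-47528910/953279) - 25939*(-1/38160) = 6701576310/953279 + 25939/38160 = 255756879093581/36377126640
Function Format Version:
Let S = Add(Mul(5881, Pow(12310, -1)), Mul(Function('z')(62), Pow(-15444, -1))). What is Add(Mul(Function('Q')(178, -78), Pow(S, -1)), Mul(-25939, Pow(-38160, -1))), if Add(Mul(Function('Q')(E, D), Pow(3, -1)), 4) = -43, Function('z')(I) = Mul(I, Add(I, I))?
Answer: Rational(255756879093581, 36377126640) ≈ 7030.7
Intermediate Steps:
Function('z')(I) = Mul(2, Pow(I, 2)) (Function('z')(I) = Mul(I, Mul(2, I)) = Mul(2, Pow(I, 2)))
Function('Q')(E, D) = -141 (Function('Q')(E, D) = Add(-12, Mul(3, -43)) = Add(-12, -129) = -141)
S = Rational(-953279, 47528910) (S = Add(Mul(5881, Pow(12310, -1)), Mul(Mul(2, Pow(62, 2)), Pow(-15444, -1))) = Add(Mul(5881, Rational(1, 12310)), Mul(Mul(2, 3844), Rational(-1, 15444))) = Add(Rational(5881, 12310), Mul(7688, Rational(-1, 15444))) = Add(Rational(5881, 12310), Rational(-1922, 3861)) = Rational(-953279, 47528910) ≈ -0.020057)
Add(Mul(Function('Q')(178, -78), Pow(S, -1)), Mul(-25939, Pow(-38160, -1))) = Add(Mul(-141, Pow(Rational(-953279, 47528910), -1)), Mul(-25939, Pow(-38160, -1))) = Add(Mul(-141, Rational(-47528910, 953279)), Mul(-25939, Rational(-1, 38160))) = Add(Rational(6701576310, 953279), Rational(25939, 38160)) = Rational(255756879093581, 36377126640)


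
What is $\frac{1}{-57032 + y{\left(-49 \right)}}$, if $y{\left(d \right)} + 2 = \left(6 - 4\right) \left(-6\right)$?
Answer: $- \frac{1}{57046} \approx -1.753 \cdot 10^{-5}$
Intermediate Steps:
$y{\left(d \right)} = -14$ ($y{\left(d \right)} = -2 + \left(6 - 4\right) \left(-6\right) = -2 + 2 \left(-6\right) = -2 - 12 = -14$)
$\frac{1}{-57032 + y{\left(-49 \right)}} = \frac{1}{-57032 - 14} = \frac{1}{-57046} = - \frac{1}{57046}$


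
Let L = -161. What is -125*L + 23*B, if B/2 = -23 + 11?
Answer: 19573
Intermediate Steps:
B = -24 (B = 2*(-23 + 11) = 2*(-12) = -24)
-125*L + 23*B = -125*(-161) + 23*(-24) = 20125 - 552 = 19573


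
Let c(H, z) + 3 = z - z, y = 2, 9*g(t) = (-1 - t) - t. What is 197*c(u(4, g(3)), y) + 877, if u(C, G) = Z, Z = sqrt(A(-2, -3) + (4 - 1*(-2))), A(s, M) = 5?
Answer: 286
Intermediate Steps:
g(t) = -1/9 - 2*t/9 (g(t) = ((-1 - t) - t)/9 = (-1 - 2*t)/9 = -1/9 - 2*t/9)
Z = sqrt(11) (Z = sqrt(5 + (4 - 1*(-2))) = sqrt(5 + (4 + 2)) = sqrt(5 + 6) = sqrt(11) ≈ 3.3166)
u(C, G) = sqrt(11)
c(H, z) = -3 (c(H, z) = -3 + (z - z) = -3 + 0 = -3)
197*c(u(4, g(3)), y) + 877 = 197*(-3) + 877 = -591 + 877 = 286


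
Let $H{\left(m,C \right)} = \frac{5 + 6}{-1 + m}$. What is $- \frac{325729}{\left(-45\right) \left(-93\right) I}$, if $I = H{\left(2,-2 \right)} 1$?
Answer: $- \frac{325729}{46035} \approx -7.0757$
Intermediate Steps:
$H{\left(m,C \right)} = \frac{11}{-1 + m}$
$I = 11$ ($I = \frac{11}{-1 + 2} \cdot 1 = \frac{11}{1} \cdot 1 = 11 \cdot 1 \cdot 1 = 11 \cdot 1 = 11$)
$- \frac{325729}{\left(-45\right) \left(-93\right) I} = - \frac{325729}{\left(-45\right) \left(-93\right) 11} = - \frac{325729}{4185 \cdot 11} = - \frac{325729}{46035}$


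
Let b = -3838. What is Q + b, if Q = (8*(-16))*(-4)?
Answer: -3326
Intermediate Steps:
Q = 512 (Q = -128*(-4) = 512)
Q + b = 512 - 3838 = -3326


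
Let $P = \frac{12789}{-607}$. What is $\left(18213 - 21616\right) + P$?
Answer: $- \frac{2078410}{607} \approx -3424.1$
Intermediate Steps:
$P = - \frac{12789}{607}$ ($P = 12789 \left(- \frac{1}{607}\right) = - \frac{12789}{607} \approx -21.069$)
$\left(18213 - 21616\right) + P = \left(18213 - 21616\right) - \frac{12789}{607} = -3403 - \frac{12789}{607} = - \frac{2078410}{607}$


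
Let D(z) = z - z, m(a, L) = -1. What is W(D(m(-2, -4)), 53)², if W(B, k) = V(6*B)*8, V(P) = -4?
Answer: 1024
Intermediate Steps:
D(z) = 0
W(B, k) = -32 (W(B, k) = -4*8 = -32)
W(D(m(-2, -4)), 53)² = (-32)² = 1024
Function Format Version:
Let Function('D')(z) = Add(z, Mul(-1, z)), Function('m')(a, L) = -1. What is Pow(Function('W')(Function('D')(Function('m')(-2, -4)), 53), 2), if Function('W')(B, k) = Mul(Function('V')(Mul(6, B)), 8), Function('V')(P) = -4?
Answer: 1024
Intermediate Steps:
Function('D')(z) = 0
Function('W')(B, k) = -32 (Function('W')(B, k) = Mul(-4, 8) = -32)
Pow(Function('W')(Function('D')(Function('m')(-2, -4)), 53), 2) = Pow(-32, 2) = 1024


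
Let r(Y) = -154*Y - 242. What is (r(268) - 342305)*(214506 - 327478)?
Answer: 43360800068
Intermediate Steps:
r(Y) = -242 - 154*Y
(r(268) - 342305)*(214506 - 327478) = ((-242 - 154*268) - 342305)*(214506 - 327478) = ((-242 - 41272) - 342305)*(-112972) = (-41514 - 342305)*(-112972) = -383819*(-112972) = 43360800068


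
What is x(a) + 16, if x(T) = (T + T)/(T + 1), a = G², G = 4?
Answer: 304/17 ≈ 17.882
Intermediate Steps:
a = 16 (a = 4² = 16)
x(T) = 2*T/(1 + T) (x(T) = (2*T)/(1 + T) = 2*T/(1 + T))
x(a) + 16 = 2*16/(1 + 16) + 16 = 2*16/17 + 16 = 2*16*(1/17) + 16 = 32/17 + 16 = 304/17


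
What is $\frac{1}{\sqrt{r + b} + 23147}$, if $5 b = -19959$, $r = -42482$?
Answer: $\frac{115735}{2679150414} - \frac{i \sqrt{1161845}}{2679150414} \approx 4.3198 \cdot 10^{-5} - 4.0232 \cdot 10^{-7} i$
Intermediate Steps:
$b = - \frac{19959}{5}$ ($b = \frac{1}{5} \left(-19959\right) = - \frac{19959}{5} \approx -3991.8$)
$\frac{1}{\sqrt{r + b} + 23147} = \frac{1}{\sqrt{-42482 - \frac{19959}{5}} + 23147} = \frac{1}{\sqrt{- \frac{232369}{5}} + 23147} = \frac{1}{\frac{i \sqrt{1161845}}{5} + 23147} = \frac{1}{23147 + \frac{i \sqrt{1161845}}{5}}$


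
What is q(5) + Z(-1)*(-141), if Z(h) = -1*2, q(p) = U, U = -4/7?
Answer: 1970/7 ≈ 281.43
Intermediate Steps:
U = -4/7 (U = -4*1/7 = -4/7 ≈ -0.57143)
q(p) = -4/7
Z(h) = -2
q(5) + Z(-1)*(-141) = -4/7 - 2*(-141) = -4/7 + 282 = 1970/7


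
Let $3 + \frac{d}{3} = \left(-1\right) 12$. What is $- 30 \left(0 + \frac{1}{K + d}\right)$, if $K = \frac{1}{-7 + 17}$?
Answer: $\frac{300}{449} \approx 0.66815$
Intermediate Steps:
$d = -45$ ($d = -9 + 3 \left(\left(-1\right) 12\right) = -9 + 3 \left(-12\right) = -9 - 36 = -45$)
$K = \frac{1}{10} \approx 0.1$
$- 30 \left(0 + \frac{1}{K + d}\right) = - 30 \left(0 + \frac{1}{\frac{1}{10} - 45}\right) = - 30 \left(0 + \frac{1}{- \frac{449}{10}}\right) = - 30 \left(0 - \frac{10}{449}\right) = \left(-30\right) \left(- \frac{10}{449}\right) = \frac{300}{449}$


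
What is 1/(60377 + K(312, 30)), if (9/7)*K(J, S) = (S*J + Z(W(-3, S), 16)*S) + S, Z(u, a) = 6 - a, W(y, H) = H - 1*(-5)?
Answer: 1/67447 ≈ 1.4826e-5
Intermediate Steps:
W(y, H) = 5 + H (W(y, H) = H + 5 = 5 + H)
K(J, S) = -7*S + 7*J*S/9 (K(J, S) = 7*((S*J + (6 - 1*16)*S) + S)/9 = 7*((J*S + (6 - 16)*S) + S)/9 = 7*((J*S - 10*S) + S)/9 = 7*((-10*S + J*S) + S)/9 = 7*(-9*S + J*S)/9 = -7*S + 7*J*S/9)
1/(60377 + K(312, 30)) = 1/(60377 + (7/9)*30*(-9 + 312)) = 1/(60377 + (7/9)*30*303) = 1/(60377 + 7070) = 1/67447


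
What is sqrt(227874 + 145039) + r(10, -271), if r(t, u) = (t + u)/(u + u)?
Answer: 261/542 + 19*sqrt(1033) ≈ 611.15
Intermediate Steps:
r(t, u) = (t + u)/(2*u) (r(t, u) = (t + u)/((2*u)) = (t + u)*(1/(2*u)) = (t + u)/(2*u))
sqrt(227874 + 145039) + r(10, -271) = sqrt(227874 + 145039) + (1/2)*(10 - 271)/(-271) = sqrt(372913) + (1/2)*(-1/271)*(-261) = 19*sqrt(1033) + 261/542 = 261/542 + 19*sqrt(1033)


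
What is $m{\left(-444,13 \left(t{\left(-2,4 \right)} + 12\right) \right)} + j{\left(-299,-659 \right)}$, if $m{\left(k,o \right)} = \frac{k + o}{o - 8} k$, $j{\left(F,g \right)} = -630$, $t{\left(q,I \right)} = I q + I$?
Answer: $\frac{1885}{2} \approx 942.5$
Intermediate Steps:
$t{\left(q,I \right)} = I + I q$
$m{\left(k,o \right)} = \frac{k \left(k + o\right)}{-8 + o}$ ($m{\left(k,o \right)} = \frac{k + o}{-8 + o} k = \frac{k \left(k + o\right)}{-8 + o}$)
$m{\left(-444,13 \left(t{\left(-2,4 \right)} + 12\right) \right)} + j{\left(-299,-659 \right)} = - \frac{444 \left(-444 + 13 \left(4 \left(1 - 2\right) + 12\right)\right)}{-8 + 13 \left(4 \left(1 - 2\right) + 12\right)} - 630 = - \frac{444 \left(-444 + 13 \left(4 \left(-1\right) + 12\right)\right)}{-8 + 13 \left(4 \left(-1\right) + 12\right)} - 630 = - \frac{444 \left(-444 + 13 \left(-4 + 12\right)\right)}{-8 + 13 \left(-4 + 12\right)} - 630 = - \frac{444 \left(-444 + 13 \cdot 8\right)}{-8 + 13 \cdot 8} - 630 = - \frac{444 \left(-444 + 104\right)}{-8 + 104} - 630 = \left(-444\right) \frac{1}{96} \left(-340\right) - 630 = \frac{3145}{2} - 630 = \frac{1885}{2}$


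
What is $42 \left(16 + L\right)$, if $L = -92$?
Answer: $-3192$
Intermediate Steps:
$42 \left(16 + L\right) = 42 \left(16 - 92\right) = 42 \left(-76\right) = -3192$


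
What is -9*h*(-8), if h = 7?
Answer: 504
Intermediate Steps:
-9*h*(-8) = -9*7*(-8) = -63*(-8) = 504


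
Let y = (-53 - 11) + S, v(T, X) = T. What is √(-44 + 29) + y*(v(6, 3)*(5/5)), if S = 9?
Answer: -330 + I*√15 ≈ -330.0 + 3.873*I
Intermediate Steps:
y = -55 (y = (-53 - 11) + 9 = -64 + 9 = -55)
√(-44 + 29) + y*(v(6, 3)*(5/5)) = √(-44 + 29) - 330*5/5 = √(-15) - 330*5*(⅕) = I*√15 - 330 = -330 + I*√15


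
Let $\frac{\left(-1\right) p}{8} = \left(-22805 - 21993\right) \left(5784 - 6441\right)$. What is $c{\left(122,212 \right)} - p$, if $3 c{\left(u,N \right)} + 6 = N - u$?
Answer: $235458316$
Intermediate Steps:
$c{\left(u,N \right)} = -2 - \frac{u}{3} + \frac{N}{3}$ ($c{\left(u,N \right)} = -2 + \frac{N - u}{3} = -2 + \left(- \frac{u}{3} + \frac{N}{3}\right) = -2 - \frac{u}{3} + \frac{N}{3}$)
$p = -235458288$ ($p = - 8 \left(-22805 - 21993\right) \left(5784 - 6441\right) = - 8 \left(\left(-44798\right) \left(-657\right)\right) = \left(-8\right) 29432286 = -235458288$)
$c{\left(122,212 \right)} - p = \left(-2 - \frac{122}{3} + \frac{1}{3} \cdot 212\right) - -235458288 = \left(-2 - \frac{122}{3} + \frac{212}{3}\right) + 235458288 = 28 + 235458288 = 235458316$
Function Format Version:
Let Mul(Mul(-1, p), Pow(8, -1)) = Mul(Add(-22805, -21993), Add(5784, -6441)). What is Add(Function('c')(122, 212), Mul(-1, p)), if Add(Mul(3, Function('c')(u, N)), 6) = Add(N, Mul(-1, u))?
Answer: 235458316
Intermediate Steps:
Function('c')(u, N) = Add(-2, Mul(Rational(-1, 3), u), Mul(Rational(1, 3), N)) (Function('c')(u, N) = Add(-2, Mul(Rational(1, 3), Add(N, Mul(-1, u)))) = Add(-2, Add(Mul(Rational(-1, 3), u), Mul(Rational(1, 3), N))) = Add(-2, Mul(Rational(-1, 3), u), Mul(Rational(1, 3), N)))
p = -235458288 (p = Mul(-8, Mul(Add(-22805, -21993), Add(5784, -6441))) = Mul(-8, Mul(-44798, -657)) = Mul(-8, 29432286) = -235458288)
Add(Function('c')(122, 212), Mul(-1, p)) = Add(Add(-2, Mul(Rational(-1, 3), 122), Mul(Rational(1, 3), 212)), Mul(-1, -235458288)) = Add(Add(-2, Rational(-122, 3), Rational(212, 3)), 235458288) = Add(28, 235458288) = 235458316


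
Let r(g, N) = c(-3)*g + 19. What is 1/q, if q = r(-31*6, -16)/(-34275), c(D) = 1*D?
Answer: -34275/577 ≈ -59.402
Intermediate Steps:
c(D) = D
r(g, N) = 19 - 3*g (r(g, N) = -3*g + 19 = 19 - 3*g)
q = -577/34275 (q = (19 - (-93)*6)/(-34275) = (19 - 3*(-186))*(-1/34275) = (19 + 558)*(-1/34275) = 577*(-1/34275) = -577/34275 ≈ -0.016834)
1/q = 1/(-577/34275) = -34275/577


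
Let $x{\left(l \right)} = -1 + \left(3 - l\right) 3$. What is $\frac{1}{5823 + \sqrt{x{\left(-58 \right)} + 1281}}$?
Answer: $\frac{5823}{33905866} - \frac{\sqrt{1463}}{33905866} \approx 0.00017061$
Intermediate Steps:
$x{\left(l \right)} = 8 - 3 l$ ($x{\left(l \right)} = -1 - \left(-9 + 3 l\right) = 8 - 3 l$)
$\frac{1}{5823 + \sqrt{x{\left(-58 \right)} + 1281}} = \frac{1}{5823 + \sqrt{\left(8 - -174\right) + 1281}} = \frac{1}{5823 + \sqrt{\left(8 + 174\right) + 1281}} = \frac{1}{5823 + \sqrt{182 + 1281}} = \frac{1}{5823 + \sqrt{1463}}$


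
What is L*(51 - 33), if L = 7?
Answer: 126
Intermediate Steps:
L*(51 - 33) = 7*(51 - 33) = 7*18 = 126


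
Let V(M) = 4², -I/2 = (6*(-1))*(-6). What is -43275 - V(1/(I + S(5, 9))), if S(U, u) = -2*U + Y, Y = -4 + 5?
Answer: -43291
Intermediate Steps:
Y = 1
S(U, u) = 1 - 2*U (S(U, u) = -2*U + 1 = 1 - 2*U)
I = -72 (I = -2*6*(-1)*(-6) = -(-12)*(-6) = -2*36 = -72)
V(M) = 16
-43275 - V(1/(I + S(5, 9))) = -43275 - 1*16 = -43275 - 16 = -43291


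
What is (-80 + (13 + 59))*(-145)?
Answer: 1160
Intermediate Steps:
(-80 + (13 + 59))*(-145) = (-80 + 72)*(-145) = -8*(-145) = 1160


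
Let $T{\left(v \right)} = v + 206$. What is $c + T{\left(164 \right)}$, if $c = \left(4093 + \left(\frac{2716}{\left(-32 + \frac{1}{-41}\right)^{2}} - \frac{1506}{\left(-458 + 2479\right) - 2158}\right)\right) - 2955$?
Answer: $\frac{359386883490}{236183753} \approx 1521.6$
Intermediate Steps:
$T{\left(v \right)} = 206 + v$
$c = \frac{271998894880}{236183753}$ ($c = \left(4093 + \left(\frac{2716}{\left(-32 - \frac{1}{41}\right)^{2}} - \frac{1506}{2021 - 2158}\right)\right) - 2955 = \left(4093 + \left(\frac{2716}{\left(- \frac{1313}{41}\right)^{2}} - \frac{1506}{-137}\right)\right) - 2955 = \left(4093 + \left(\frac{2716}{\frac{1723969}{1681}} - - \frac{1506}{137}\right)\right) - 2955 = \left(4093 + \left(2716 \cdot \frac{1681}{1723969} + \frac{1506}{137}\right)\right) - 2955 = \left(4093 + \left(\frac{4565596}{1723969} + \frac{1506}{137}\right)\right) - 2955 = \left(4093 + \frac{3221783966}{236183753}\right) - 2955 = \frac{969921884995}{236183753} - 2955 = \frac{271998894880}{236183753} \approx 1151.6$)
$c + T{\left(164 \right)} = \frac{271998894880}{236183753} + \left(206 + 164\right) = \frac{271998894880}{236183753} + 370 = \frac{359386883490}{236183753}$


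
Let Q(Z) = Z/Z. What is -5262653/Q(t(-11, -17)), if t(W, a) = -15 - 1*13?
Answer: -5262653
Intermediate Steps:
t(W, a) = -28 (t(W, a) = -15 - 13 = -28)
Q(Z) = 1
-5262653/Q(t(-11, -17)) = -5262653/1 = -5262653*1 = -5262653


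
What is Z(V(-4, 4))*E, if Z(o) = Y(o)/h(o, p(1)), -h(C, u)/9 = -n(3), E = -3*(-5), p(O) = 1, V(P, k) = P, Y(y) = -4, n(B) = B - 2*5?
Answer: 20/21 ≈ 0.95238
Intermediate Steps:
n(B) = -10 + B (n(B) = B - 10 = -10 + B)
E = 15
h(C, u) = -63 (h(C, u) = -(-9)*(-10 + 3) = -(-9)*(-7) = -9*7 = -63)
Z(o) = 4/63 (Z(o) = -4/(-63) = -4*(-1/63) = 4/63)
Z(V(-4, 4))*E = (4/63)*15 = 20/21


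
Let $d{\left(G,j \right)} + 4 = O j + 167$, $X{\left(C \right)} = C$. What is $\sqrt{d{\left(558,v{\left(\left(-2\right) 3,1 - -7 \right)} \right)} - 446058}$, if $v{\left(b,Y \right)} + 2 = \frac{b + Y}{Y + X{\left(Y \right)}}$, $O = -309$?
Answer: $\frac{5 i \sqrt{285002}}{4} \approx 667.32 i$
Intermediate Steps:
$v{\left(b,Y \right)} = -2 + \frac{Y + b}{2 Y}$ ($v{\left(b,Y \right)} = -2 + \frac{b + Y}{Y + Y} = -2 + \frac{Y + b}{2 Y}$)
$d{\left(G,j \right)} = 163 - 309 j$ ($d{\left(G,j \right)} = -4 - \left(-167 + 309 j\right) = 163 - 309 j$)
$\sqrt{d{\left(558,v{\left(\left(-2\right) 3,1 - -7 \right)} \right)} - 446058} = \sqrt{\left(163 - 309 \frac{\left(-2\right) 3 - 3 \left(1 - -7\right)}{2 \left(1 - -7\right)}\right) - 446058} = \sqrt{\left(163 - 309 \frac{-6 - 3 \left(1 + 7\right)}{2 \left(1 + 7\right)}\right) - 446058} = \sqrt{\left(163 - 309 \frac{-6 - 24}{2 \cdot 8}\right) - 446058} = \sqrt{\left(163 - 309 \cdot \frac{1}{2} \cdot \frac{1}{8} \left(-6 - 24\right)\right) - 446058} = \sqrt{\left(163 - 309 \cdot \frac{1}{2} \cdot \frac{1}{8} \left(-30\right)\right) - 446058} = \sqrt{\left(163 - - \frac{4635}{8}\right) - 446058} = \sqrt{\left(163 + \frac{4635}{8}\right) - 446058} = \sqrt{\frac{5939}{8} - 446058} = \sqrt{- \frac{3562525}{8}} = \frac{5 i \sqrt{285002}}{4}$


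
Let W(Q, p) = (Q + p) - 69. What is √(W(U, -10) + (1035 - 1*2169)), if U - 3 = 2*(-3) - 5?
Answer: I*√1221 ≈ 34.943*I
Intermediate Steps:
U = -8 (U = 3 + (2*(-3) - 5) = 3 + (-6 - 5) = 3 - 11 = -8)
W(Q, p) = -69 + Q + p
√(W(U, -10) + (1035 - 1*2169)) = √((-69 - 8 - 10) + (1035 - 1*2169)) = √(-87 + (1035 - 2169)) = √(-87 - 1134) = √(-1221) = I*√1221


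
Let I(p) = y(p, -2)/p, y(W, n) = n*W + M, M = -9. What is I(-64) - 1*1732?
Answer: -110967/64 ≈ -1733.9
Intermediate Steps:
y(W, n) = -9 + W*n (y(W, n) = n*W - 9 = W*n - 9 = -9 + W*n)
I(p) = (-9 - 2*p)/p (I(p) = (-9 + p*(-2))/p = (-9 - 2*p)/p)
I(-64) - 1*1732 = (-2 - 9/(-64)) - 1*1732 = (-2 - 9*(-1/64)) - 1732 = (-2 + 9/64) - 1732 = -119/64 - 1732 = -110967/64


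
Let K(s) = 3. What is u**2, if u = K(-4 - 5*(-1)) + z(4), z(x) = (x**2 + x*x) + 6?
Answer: 1681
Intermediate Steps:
z(x) = 6 + 2*x**2 (z(x) = (x**2 + x**2) + 6 = 2*x**2 + 6 = 6 + 2*x**2)
u = 41 (u = 3 + (6 + 2*4**2) = 3 + (6 + 2*16) = 3 + (6 + 32) = 3 + 38 = 41)
u**2 = 41**2 = 1681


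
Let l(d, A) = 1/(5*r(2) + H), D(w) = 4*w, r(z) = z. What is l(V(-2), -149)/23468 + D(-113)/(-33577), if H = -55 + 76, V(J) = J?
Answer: 328867193/24427536116 ≈ 0.013463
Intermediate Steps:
H = 21
l(d, A) = 1/31 (l(d, A) = 1/(5*2 + 21) = 1/(10 + 21) = 1/31)
l(V(-2), -149)/23468 + D(-113)/(-33577) = (1/31)/23468 + (4*(-113))/(-33577) = (1/31)*(1/23468) - 452*(-1/33577) = 1/727508 + 452/33577 = 328867193/24427536116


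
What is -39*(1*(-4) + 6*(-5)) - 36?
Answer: 1290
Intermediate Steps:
-39*(1*(-4) + 6*(-5)) - 36 = -39*(-4 - 30) - 36 = -39*(-34) - 36 = 1326 - 36 = 1290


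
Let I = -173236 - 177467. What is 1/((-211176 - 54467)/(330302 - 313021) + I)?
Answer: -17281/6060764186 ≈ -2.8513e-6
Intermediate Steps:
I = -350703
1/((-211176 - 54467)/(330302 - 313021) + I) = 1/((-211176 - 54467)/(330302 - 313021) - 350703) = 1/(-265643/17281 - 350703) = 1/(-6060764186/17281) = -17281/6060764186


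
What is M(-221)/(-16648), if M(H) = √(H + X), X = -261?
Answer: -I*√482/16648 ≈ -0.0013187*I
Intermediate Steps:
M(H) = √(-261 + H) (M(H) = √(H - 261) = √(-261 + H))
M(-221)/(-16648) = √(-261 - 221)/(-16648) = √(-482)*(-1/16648) = (I*√482)*(-1/16648) = -I*√482/16648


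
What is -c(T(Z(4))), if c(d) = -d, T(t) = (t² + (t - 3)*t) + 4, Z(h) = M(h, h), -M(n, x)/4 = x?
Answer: 564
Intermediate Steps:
M(n, x) = -4*x
Z(h) = -4*h
T(t) = 4 + t² + t*(-3 + t) (T(t) = (t² + (-3 + t)*t) + 4 = (t² + t*(-3 + t)) + 4 = 4 + t² + t*(-3 + t))
-c(T(Z(4))) = -(-1)*(4 - (-12)*4 + 2*(-4*4)²) = -(-1)*(4 - 3*(-16) + 2*(-16)²) = -(-1)*(4 + 48 + 2*256) = -(-1)*(4 + 48 + 512) = -(-1)*564 = -1*(-564) = 564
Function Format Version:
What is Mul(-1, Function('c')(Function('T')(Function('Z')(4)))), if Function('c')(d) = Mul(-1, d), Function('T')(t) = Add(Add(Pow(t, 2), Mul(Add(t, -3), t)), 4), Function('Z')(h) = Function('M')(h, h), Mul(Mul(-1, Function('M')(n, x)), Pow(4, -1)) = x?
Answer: 564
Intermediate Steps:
Function('M')(n, x) = Mul(-4, x)
Function('Z')(h) = Mul(-4, h)
Function('T')(t) = Add(4, Pow(t, 2), Mul(t, Add(-3, t))) (Function('T')(t) = Add(Add(Pow(t, 2), Mul(Add(-3, t), t)), 4) = Add(Add(Pow(t, 2), Mul(t, Add(-3, t))), 4) = Add(4, Pow(t, 2), Mul(t, Add(-3, t))))
Mul(-1, Function('c')(Function('T')(Function('Z')(4)))) = Mul(-1, Mul(-1, Add(4, Mul(-3, Mul(-4, 4)), Mul(2, Pow(Mul(-4, 4), 2))))) = Mul(-1, Mul(-1, Add(4, Mul(-3, -16), Mul(2, Pow(-16, 2))))) = Mul(-1, Mul(-1, Add(4, 48, Mul(2, 256)))) = Mul(-1, Mul(-1, Add(4, 48, 512))) = Mul(-1, Mul(-1, 564)) = Mul(-1, -564) = 564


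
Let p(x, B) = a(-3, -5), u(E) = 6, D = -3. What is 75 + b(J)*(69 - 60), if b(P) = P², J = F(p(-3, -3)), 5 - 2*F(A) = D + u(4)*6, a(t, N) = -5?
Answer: 1839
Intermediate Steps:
p(x, B) = -5
F(A) = -14 (F(A) = 5/2 - (-3 + 6*6)/2 = 5/2 - (-3 + 36)/2 = 5/2 - ½*33 = 5/2 - 33/2 = -14)
J = -14
75 + b(J)*(69 - 60) = 75 + (-14)²*(69 - 60) = 75 + 196*9 = 75 + 1764 = 1839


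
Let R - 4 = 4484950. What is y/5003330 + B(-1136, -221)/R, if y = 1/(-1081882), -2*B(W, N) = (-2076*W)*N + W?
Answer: 705306608220989774403/12138556406590707620 ≈ 58.105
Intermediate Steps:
B(W, N) = -W/2 + 1038*N*W (B(W, N) = -((-2076*W)*N + W)/2 = -(-2076*N*W + W)/2 = -(W - 2076*N*W)/2 = -W/2 + 1038*N*W)
y = -1/1081882 ≈ -9.2431e-7
R = 4484954 (R = 4 + 4484950 = 4484954)
y/5003330 + B(-1136, -221)/R = -1/1081882/5003330 + ((½)*(-1136)*(-1 + 2076*(-221)))/4484954 = -1/1081882*1/5003330 + ((½)*(-1136)*(-1 - 458796))*(1/4484954) = -1/5413012667060 + ((½)*(-1136)*(-458797))*(1/4484954) = -1/5413012667060 + 260596696*(1/4484954) = -1/5413012667060 + 130298348/2242477 = 705306608220989774403/12138556406590707620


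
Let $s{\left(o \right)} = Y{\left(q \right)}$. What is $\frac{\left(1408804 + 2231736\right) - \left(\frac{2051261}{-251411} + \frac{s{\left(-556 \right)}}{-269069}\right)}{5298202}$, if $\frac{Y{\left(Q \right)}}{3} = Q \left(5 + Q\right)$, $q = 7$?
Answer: $\frac{3468617189722471}{5047985557254458} \approx 0.68713$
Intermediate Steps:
$Y{\left(Q \right)} = 3 Q \left(5 + Q\right)$
$s{\left(o \right)} = 252$ ($s{\left(o \right)} = 3 \cdot 7 \left(5 + 7\right) = 3 \cdot 7 \cdot 12 = 252$)
$\frac{\left(1408804 + 2231736\right) - \left(\frac{2051261}{-251411} + \frac{s{\left(-556 \right)}}{-269069}\right)}{5298202} = \frac{\left(1408804 + 2231736\right) - \left(\frac{2051261}{-251411} + \frac{252}{-269069}\right)}{5298202} = \left(3640540 - \left(2051261 \left(- \frac{1}{251411}\right) + 252 \left(- \frac{1}{269069}\right)\right)\right) \frac{1}{5298202} = \left(3640540 - \left(- \frac{28891}{3541} - \frac{252}{269069}\right)\right) \frac{1}{5298202} = \left(3640540 - - \frac{7774564811}{952773329}\right) \frac{1}{5298202} = \left(3640540 + \frac{7774564811}{952773329}\right) \frac{1}{5298202} = \frac{3468617189722471}{952773329} \cdot \frac{1}{5298202} = \frac{3468617189722471}{5047985557254458}$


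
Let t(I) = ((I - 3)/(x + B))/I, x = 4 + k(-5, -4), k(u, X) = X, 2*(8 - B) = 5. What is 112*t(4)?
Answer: 56/11 ≈ 5.0909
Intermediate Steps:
B = 11/2 (B = 8 - ½*5 = 8 - 5/2 = 11/2 ≈ 5.5000)
x = 0 (x = 4 - 4 = 0)
t(I) = (-6/11 + 2*I/11)/I (t(I) = ((I - 3)/(0 + 11/2))/I = ((-3 + I)/(11/2))/I = ((-3 + I)*(2/11))/I = (-6/11 + 2*I/11)/I)
112*t(4) = 112*((2/11)*(-3 + 4)/4) = 112*((2/11)*(¼)*1) = 112*(1/22) = 56/11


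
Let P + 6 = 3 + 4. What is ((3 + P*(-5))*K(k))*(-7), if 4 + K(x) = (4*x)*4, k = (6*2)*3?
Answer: 8008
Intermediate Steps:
k = 36 (k = 12*3 = 36)
K(x) = -4 + 16*x (K(x) = -4 + (4*x)*4 = -4 + 16*x)
P = 1 (P = -6 + (3 + 4) = -6 + 7 = 1)
((3 + P*(-5))*K(k))*(-7) = ((3 + 1*(-5))*(-4 + 16*36))*(-7) = ((3 - 5)*(-4 + 576))*(-7) = -2*572*(-7) = -1144*(-7) = 8008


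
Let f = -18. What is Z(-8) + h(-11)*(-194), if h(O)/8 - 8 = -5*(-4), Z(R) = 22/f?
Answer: -391115/9 ≈ -43457.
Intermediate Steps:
Z(R) = -11/9 (Z(R) = 22/(-18) = 22*(-1/18) = -11/9)
h(O) = 224 (h(O) = 64 + 8*(-5*(-4)) = 64 + 8*20 = 64 + 160 = 224)
Z(-8) + h(-11)*(-194) = -11/9 + 224*(-194) = -11/9 - 43456 = -391115/9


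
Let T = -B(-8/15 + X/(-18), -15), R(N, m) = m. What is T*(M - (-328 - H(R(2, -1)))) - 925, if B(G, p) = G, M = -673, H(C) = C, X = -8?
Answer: -43009/45 ≈ -955.76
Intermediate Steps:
T = 4/45 (T = -(-8/15 - 8/(-18)) = -(-8*1/15 - 8*(-1/18)) = -(-8/15 + 4/9) = -1*(-4/45) = 4/45 ≈ 0.088889)
T*(M - (-328 - H(R(2, -1)))) - 925 = 4*(-673 - (-328 - 1*(-1)))/45 - 925 = 4*(-673 - (-328 + 1))/45 - 925 = 4*(-673 - 1*(-327))/45 - 925 = 4*(-673 + 327)/45 - 925 = (4/45)*(-346) - 925 = -1384/45 - 925 = -43009/45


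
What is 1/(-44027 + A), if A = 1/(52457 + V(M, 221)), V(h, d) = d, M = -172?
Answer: -52678/2319254305 ≈ -2.2713e-5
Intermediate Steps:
A = 1/52678 (A = 1/(52457 + 221) = 1/52678 ≈ 1.8983e-5)
1/(-44027 + A) = 1/(-44027 + 1/52678) = 1/(-2319254305/52678) = -52678/2319254305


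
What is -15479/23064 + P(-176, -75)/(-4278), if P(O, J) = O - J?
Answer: -343493/530472 ≈ -0.64752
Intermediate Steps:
-15479/23064 + P(-176, -75)/(-4278) = -15479/23064 + (-176 - 1*(-75))/(-4278) = -15479*1/23064 + (-176 + 75)*(-1/4278) = -15479/23064 - 101*(-1/4278) = -15479/23064 + 101/4278 = -343493/530472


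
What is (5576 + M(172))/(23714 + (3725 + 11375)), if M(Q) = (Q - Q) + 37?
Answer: 1871/12938 ≈ 0.14461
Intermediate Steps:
M(Q) = 37 (M(Q) = 0 + 37 = 37)
(5576 + M(172))/(23714 + (3725 + 11375)) = (5576 + 37)/(23714 + (3725 + 11375)) = 5613/(23714 + 15100) = 5613/38814 = 5613*(1/38814) = 1871/12938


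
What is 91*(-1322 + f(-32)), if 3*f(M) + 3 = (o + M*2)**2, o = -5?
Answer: 24024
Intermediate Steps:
f(M) = -1 + (-5 + 2*M)**2/3 (f(M) = -1 + (-5 + M*2)**2/3 = -1 + (-5 + 2*M)**2/3)
91*(-1322 + f(-32)) = 91*(-1322 + (-1 + (-5 + 2*(-32))**2/3)) = 91*(-1322 + (-1 + (-5 - 64)**2/3)) = 91*(-1322 + (-1 + (1/3)*(-69)**2)) = 91*(-1322 + (-1 + (1/3)*4761)) = 91*(-1322 + (-1 + 1587)) = 91*(-1322 + 1586) = 91*264 = 24024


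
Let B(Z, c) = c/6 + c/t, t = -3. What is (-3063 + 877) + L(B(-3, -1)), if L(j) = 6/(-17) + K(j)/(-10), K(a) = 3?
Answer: -371731/170 ≈ -2186.7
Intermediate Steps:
B(Z, c) = -c/6 (B(Z, c) = c/6 + c/(-3) = c*(⅙) + c*(-⅓) = c/6 - c/3 = -c/6)
L(j) = -111/170 (L(j) = 6/(-17) + 3/(-10) = 6*(-1/17) + 3*(-⅒) = -6/17 - 3/10 = -111/170)
(-3063 + 877) + L(B(-3, -1)) = (-3063 + 877) - 111/170 = -2186 - 111/170 = -371731/170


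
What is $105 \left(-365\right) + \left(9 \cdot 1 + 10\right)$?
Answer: $-38306$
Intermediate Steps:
$105 \left(-365\right) + \left(9 \cdot 1 + 10\right) = -38325 + \left(9 + 10\right) = -38325 + 19 = -38306$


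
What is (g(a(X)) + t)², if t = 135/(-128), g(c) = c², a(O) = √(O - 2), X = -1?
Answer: 269361/16384 ≈ 16.440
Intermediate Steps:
a(O) = √(-2 + O)
t = -135/128 (t = 135*(-1/128) = -135/128 ≈ -1.0547)
(g(a(X)) + t)² = ((√(-2 - 1))² - 135/128)² = ((√(-3))² - 135/128)² = ((I*√3)² - 135/128)² = (-3 - 135/128)² = (-519/128)² = 269361/16384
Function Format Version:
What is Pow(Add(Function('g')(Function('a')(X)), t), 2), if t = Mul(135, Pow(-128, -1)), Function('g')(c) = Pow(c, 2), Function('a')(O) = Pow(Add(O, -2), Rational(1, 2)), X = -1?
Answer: Rational(269361, 16384) ≈ 16.440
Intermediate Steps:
Function('a')(O) = Pow(Add(-2, O), Rational(1, 2))
t = Rational(-135, 128) (t = Mul(135, Rational(-1, 128)) = Rational(-135, 128) ≈ -1.0547)
Pow(Add(Function('g')(Function('a')(X)), t), 2) = Pow(Add(Pow(Pow(Add(-2, -1), Rational(1, 2)), 2), Rational(-135, 128)), 2) = Pow(Add(Pow(Pow(-3, Rational(1, 2)), 2), Rational(-135, 128)), 2) = Pow(Add(Pow(Mul(I, Pow(3, Rational(1, 2))), 2), Rational(-135, 128)), 2) = Pow(Add(-3, Rational(-135, 128)), 2) = Pow(Rational(-519, 128), 2) = Rational(269361, 16384)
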